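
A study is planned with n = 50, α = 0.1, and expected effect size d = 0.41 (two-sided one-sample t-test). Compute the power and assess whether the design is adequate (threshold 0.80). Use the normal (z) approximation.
Power ≈ 0.90; the study is adequately powered (power ≥ 0.80)

Power calculation (one-sample t-test, normal approximation):
z_β = d · √n - z_{α/2}
z_β = 0.41 · √50 - 1.645
z_β = 0.41 · 7.071 - 1.645
z_β = 1.254

Power = Φ(z_β) = Φ(1.254) ≈ 0.895

Effect size d = 0.41 is small by Cohen's convention (0.2/0.5/0.8).

Threshold: power ≥ 0.80 is conventionally adequate.
Power ≈ 0.90 → the study is adequately powered (power ≥ 0.80).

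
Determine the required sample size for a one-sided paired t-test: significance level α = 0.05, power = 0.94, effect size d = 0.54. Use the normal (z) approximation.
n = 36 pairs

Sample size formula (paired t-test, normal approximation):
n = ((z_α + z_β) / d)²

z_α = 1.645 (for α = 0.05, one-sided)
z_β = 1.555 (for power = 0.94)
d = 0.54

n = ((1.645 + 1.555) / 0.54)²
n = (5.926)²
n ≈ 35.12
Round up to the next whole number: n = 36 pairs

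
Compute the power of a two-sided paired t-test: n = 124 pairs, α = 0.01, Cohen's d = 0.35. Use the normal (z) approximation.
Power ≈ 0.91

Power calculation (paired t-test, normal approximation):
z_β = d · √n - z_{α/2}
z_β = 0.35 · √124 - 2.576
z_β = 0.35 · 11.136 - 2.576
z_β = 1.322

Power = Φ(z_β) = Φ(1.322) ≈ 0.907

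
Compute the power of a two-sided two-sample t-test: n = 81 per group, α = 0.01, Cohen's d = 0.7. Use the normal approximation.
Power ≈ 0.97

Power calculation (two-sample t-test, normal approximation):
z_β = d · √(n/2) - z_{α/2}
z_β = 0.7 · √(81/2) - 2.576
z_β = 0.7 · 6.364 - 2.576
z_β = 1.879

Power = Φ(z_β) = Φ(1.879) ≈ 0.970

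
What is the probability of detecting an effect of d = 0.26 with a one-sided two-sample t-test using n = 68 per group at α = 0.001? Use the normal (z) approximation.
Power ≈ 0.06

Power calculation (two-sample t-test, normal approximation):
z_β = d · √(n/2) - z_α
z_β = 0.26 · √(68/2) - 3.090
z_β = 0.26 · 5.831 - 3.090
z_β = -1.574

Power = Φ(z_β) = Φ(-1.574) ≈ 0.058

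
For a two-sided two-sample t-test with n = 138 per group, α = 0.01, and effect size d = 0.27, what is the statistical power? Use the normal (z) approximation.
Power ≈ 0.37

Power calculation (two-sample t-test, normal approximation):
z_β = d · √(n/2) - z_{α/2}
z_β = 0.27 · √(138/2) - 2.576
z_β = 0.27 · 8.307 - 2.576
z_β = -0.333

Power = Φ(z_β) = Φ(-0.333) ≈ 0.370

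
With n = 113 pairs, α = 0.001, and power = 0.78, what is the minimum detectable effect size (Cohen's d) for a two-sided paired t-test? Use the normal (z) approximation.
d ≈ 0.38

Minimum detectable effect (paired t-test, normal approximation):
d = (z_{α/2} + z_β) / √n
d = (3.291 + 0.772) / √113
d = 4.063 / 10.630
d ≈ 0.38

By Cohen's convention (0.2 small / 0.5 medium / 0.8 large): small effect.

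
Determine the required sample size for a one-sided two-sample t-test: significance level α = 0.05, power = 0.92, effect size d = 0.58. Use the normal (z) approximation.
n = 56 per group

Sample size formula (two-sample t-test, normal approximation):
n = 2 · ((z_α + z_β) / d)²

z_α = 1.645 (for α = 0.05, one-sided)
z_β = 1.405 (for power = 0.92)
d = 0.58

n = 2 · ((1.645 + 1.405) / 0.58)²
n = 2 · (5.259)²
n ≈ 55.31
Round up to the next whole number: n = 56 per group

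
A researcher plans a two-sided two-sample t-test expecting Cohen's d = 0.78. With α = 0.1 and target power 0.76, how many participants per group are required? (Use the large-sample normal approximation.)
n = 19 per group

Sample size formula (two-sample t-test, normal approximation):
n = 2 · ((z_{α/2} + z_β) / d)²

z_{α/2} = 1.645 (for α = 0.1, two-sided)
z_β = 0.706 (for power = 0.76)
d = 0.78

n = 2 · ((1.645 + 0.706) / 0.78)²
n = 2 · (3.014)²
n ≈ 18.17
Round up to the next whole number: n = 19 per group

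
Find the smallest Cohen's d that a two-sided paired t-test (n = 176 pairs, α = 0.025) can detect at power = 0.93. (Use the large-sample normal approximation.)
d ≈ 0.28

Minimum detectable effect (paired t-test, normal approximation):
d = (z_{α/2} + z_β) / √n
d = (2.241 + 1.476) / √176
d = 3.717 / 13.266
d ≈ 0.28

By Cohen's convention (0.2 small / 0.5 medium / 0.8 large): small effect.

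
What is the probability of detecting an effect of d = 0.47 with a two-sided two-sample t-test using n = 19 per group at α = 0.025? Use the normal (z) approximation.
Power ≈ 0.21

Power calculation (two-sample t-test, normal approximation):
z_β = d · √(n/2) - z_{α/2}
z_β = 0.47 · √(19/2) - 2.241
z_β = 0.47 · 3.082 - 2.241
z_β = -0.793

Power = Φ(z_β) = Φ(-0.793) ≈ 0.214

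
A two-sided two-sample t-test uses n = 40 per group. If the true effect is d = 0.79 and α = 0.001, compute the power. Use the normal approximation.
Power ≈ 0.60

Power calculation (two-sample t-test, normal approximation):
z_β = d · √(n/2) - z_{α/2}
z_β = 0.79 · √(40/2) - 3.291
z_β = 0.79 · 4.472 - 3.291
z_β = 0.242

Power = Φ(z_β) = Φ(0.242) ≈ 0.596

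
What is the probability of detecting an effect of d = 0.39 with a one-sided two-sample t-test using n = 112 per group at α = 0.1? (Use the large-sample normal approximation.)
Power ≈ 0.95

Power calculation (two-sample t-test, normal approximation):
z_β = d · √(n/2) - z_α
z_β = 0.39 · √(112/2) - 1.282
z_β = 0.39 · 7.483 - 1.282
z_β = 1.637

Power = Φ(z_β) = Φ(1.637) ≈ 0.949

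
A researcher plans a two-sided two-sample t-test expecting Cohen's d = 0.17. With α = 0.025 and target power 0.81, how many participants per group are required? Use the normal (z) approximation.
n = 674 per group

Sample size formula (two-sample t-test, normal approximation):
n = 2 · ((z_{α/2} + z_β) / d)²

z_{α/2} = 2.241 (for α = 0.025, two-sided)
z_β = 0.878 (for power = 0.81)
d = 0.17

n = 2 · ((2.241 + 0.878) / 0.17)²
n = 2 · (18.347)²
n ≈ 673.22
Round up to the next whole number: n = 674 per group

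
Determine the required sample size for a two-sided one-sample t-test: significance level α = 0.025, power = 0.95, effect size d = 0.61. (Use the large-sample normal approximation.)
n = 41

Sample size formula (one-sample t-test, normal approximation):
n = ((z_{α/2} + z_β) / d)²

z_{α/2} = 2.241 (for α = 0.025, two-sided)
z_β = 1.645 (for power = 0.95)
d = 0.61

n = ((2.241 + 1.645) / 0.61)²
n = (6.370)²
n ≈ 40.58
Round up to the next whole number: n = 41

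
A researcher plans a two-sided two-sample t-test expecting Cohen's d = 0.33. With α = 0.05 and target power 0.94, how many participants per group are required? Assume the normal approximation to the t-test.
n = 227 per group

Sample size formula (two-sample t-test, normal approximation):
n = 2 · ((z_{α/2} + z_β) / d)²

z_{α/2} = 1.960 (for α = 0.05, two-sided)
z_β = 1.555 (for power = 0.94)
d = 0.33

n = 2 · ((1.960 + 1.555) / 0.33)²
n = 2 · (10.652)²
n ≈ 226.93
Round up to the next whole number: n = 227 per group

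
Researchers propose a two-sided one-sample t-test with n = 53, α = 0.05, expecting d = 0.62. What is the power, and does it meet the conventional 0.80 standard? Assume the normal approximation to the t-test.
Power ≈ 0.99; the study is adequately powered (power ≥ 0.80)

Power calculation (one-sample t-test, normal approximation):
z_β = d · √n - z_{α/2}
z_β = 0.62 · √53 - 1.960
z_β = 0.62 · 7.280 - 1.960
z_β = 2.554

Power = Φ(z_β) = Φ(2.554) ≈ 0.995

Effect size d = 0.62 is medium by Cohen's convention (0.2/0.5/0.8).

Threshold: power ≥ 0.80 is conventionally adequate.
Power ≈ 0.99 → the study is adequately powered (power ≥ 0.80).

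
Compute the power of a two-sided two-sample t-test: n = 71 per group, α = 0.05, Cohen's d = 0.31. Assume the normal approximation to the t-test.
Power ≈ 0.46

Power calculation (two-sample t-test, normal approximation):
z_β = d · √(n/2) - z_{α/2}
z_β = 0.31 · √(71/2) - 1.960
z_β = 0.31 · 5.958 - 1.960
z_β = -0.113

Power = Φ(z_β) = Φ(-0.113) ≈ 0.455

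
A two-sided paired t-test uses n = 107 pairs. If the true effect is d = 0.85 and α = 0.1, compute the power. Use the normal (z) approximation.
Power ≈ 1.00

Power calculation (paired t-test, normal approximation):
z_β = d · √n - z_{α/2}
z_β = 0.85 · √107 - 1.645
z_β = 0.85 · 10.344 - 1.645
z_β = 7.148

Power = Φ(z_β) = Φ(7.148) ≈ 1.000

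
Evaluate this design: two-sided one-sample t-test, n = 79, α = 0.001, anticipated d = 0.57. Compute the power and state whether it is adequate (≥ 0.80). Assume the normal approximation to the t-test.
Power ≈ 0.96; the study is adequately powered (power ≥ 0.80)

Power calculation (one-sample t-test, normal approximation):
z_β = d · √n - z_{α/2}
z_β = 0.57 · √79 - 3.291
z_β = 0.57 · 8.888 - 3.291
z_β = 1.776

Power = Φ(z_β) = Φ(1.776) ≈ 0.962

Effect size d = 0.57 is medium by Cohen's convention (0.2/0.5/0.8).

Threshold: power ≥ 0.80 is conventionally adequate.
Power ≈ 0.96 → the study is adequately powered (power ≥ 0.80).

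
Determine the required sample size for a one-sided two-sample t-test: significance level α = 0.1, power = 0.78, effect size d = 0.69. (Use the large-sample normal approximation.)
n = 18 per group

Sample size formula (two-sample t-test, normal approximation):
n = 2 · ((z_α + z_β) / d)²

z_α = 1.282 (for α = 0.1, one-sided)
z_β = 0.772 (for power = 0.78)
d = 0.69

n = 2 · ((1.282 + 0.772) / 0.69)²
n = 2 · (2.977)²
n ≈ 17.73
Round up to the next whole number: n = 18 per group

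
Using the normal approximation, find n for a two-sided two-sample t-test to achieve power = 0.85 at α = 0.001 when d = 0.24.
n = 651 per group

Sample size formula (two-sample t-test, normal approximation):
n = 2 · ((z_{α/2} + z_β) / d)²

z_{α/2} = 3.291 (for α = 0.001, two-sided)
z_β = 1.036 (for power = 0.85)
d = 0.24

n = 2 · ((3.291 + 1.036) / 0.24)²
n = 2 · (18.029)²
n ≈ 650.09
Round up to the next whole number: n = 651 per group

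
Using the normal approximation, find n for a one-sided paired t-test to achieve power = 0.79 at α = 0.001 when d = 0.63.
n = 39 pairs

Sample size formula (paired t-test, normal approximation):
n = ((z_α + z_β) / d)²

z_α = 3.090 (for α = 0.001, one-sided)
z_β = 0.806 (for power = 0.79)
d = 0.63

n = ((3.090 + 0.806) / 0.63)²
n = (6.184)²
n ≈ 38.24
Round up to the next whole number: n = 39 pairs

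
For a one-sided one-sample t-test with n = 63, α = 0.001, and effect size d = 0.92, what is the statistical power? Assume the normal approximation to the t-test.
Power ≈ 1.00

Power calculation (one-sample t-test, normal approximation):
z_β = d · √n - z_α
z_β = 0.92 · √63 - 3.090
z_β = 0.92 · 7.937 - 3.090
z_β = 4.212

Power = Φ(z_β) = Φ(4.212) ≈ 1.000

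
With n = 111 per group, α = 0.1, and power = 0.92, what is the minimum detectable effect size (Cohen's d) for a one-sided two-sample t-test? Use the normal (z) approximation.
d ≈ 0.36

Minimum detectable effect (two-sample t-test, normal approximation):
d = (z_α + z_β) / √(n/2)
d = (1.282 + 1.405) / √(111/2)
d = 2.687 / 7.450
d ≈ 0.36

By Cohen's convention (0.2 small / 0.5 medium / 0.8 large): small effect.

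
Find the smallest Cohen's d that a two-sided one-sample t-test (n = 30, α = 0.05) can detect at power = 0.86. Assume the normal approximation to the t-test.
d ≈ 0.56

Minimum detectable effect (one-sample t-test, normal approximation):
d = (z_{α/2} + z_β) / √n
d = (1.960 + 1.080) / √30
d = 3.040 / 5.477
d ≈ 0.56

By Cohen's convention (0.2 small / 0.5 medium / 0.8 large): medium effect.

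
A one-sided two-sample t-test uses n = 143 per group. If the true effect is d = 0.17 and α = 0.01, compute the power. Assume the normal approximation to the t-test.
Power ≈ 0.19

Power calculation (two-sample t-test, normal approximation):
z_β = d · √(n/2) - z_α
z_β = 0.17 · √(143/2) - 2.326
z_β = 0.17 · 8.456 - 2.326
z_β = -0.889

Power = Φ(z_β) = Φ(-0.889) ≈ 0.187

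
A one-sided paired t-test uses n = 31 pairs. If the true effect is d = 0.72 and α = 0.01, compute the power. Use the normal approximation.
Power ≈ 0.95

Power calculation (paired t-test, normal approximation):
z_β = d · √n - z_α
z_β = 0.72 · √31 - 2.326
z_β = 0.72 · 5.568 - 2.326
z_β = 1.682

Power = Φ(z_β) = Φ(1.682) ≈ 0.954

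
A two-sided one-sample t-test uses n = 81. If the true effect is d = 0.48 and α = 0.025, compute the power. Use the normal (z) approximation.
Power ≈ 0.98

Power calculation (one-sample t-test, normal approximation):
z_β = d · √n - z_{α/2}
z_β = 0.48 · √81 - 2.241
z_β = 0.48 · 9.000 - 2.241
z_β = 2.079

Power = Φ(z_β) = Φ(2.079) ≈ 0.981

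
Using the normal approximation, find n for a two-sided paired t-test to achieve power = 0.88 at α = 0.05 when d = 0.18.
n = 304 pairs

Sample size formula (paired t-test, normal approximation):
n = ((z_{α/2} + z_β) / d)²

z_{α/2} = 1.960 (for α = 0.05, two-sided)
z_β = 1.175 (for power = 0.88)
d = 0.18

n = ((1.960 + 1.175) / 0.18)²
n = (17.417)²
n ≈ 303.35
Round up to the next whole number: n = 304 pairs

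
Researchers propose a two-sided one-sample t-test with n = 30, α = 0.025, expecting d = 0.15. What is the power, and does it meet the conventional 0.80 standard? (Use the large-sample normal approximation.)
Power ≈ 0.08; the study is underpowered (power < 0.80)

Power calculation (one-sample t-test, normal approximation):
z_β = d · √n - z_{α/2}
z_β = 0.15 · √30 - 2.241
z_β = 0.15 · 5.477 - 2.241
z_β = -1.420

Power = Φ(z_β) = Φ(-1.420) ≈ 0.078

Effect size d = 0.15 is very small by Cohen's convention (0.2/0.5/0.8).

Threshold: power ≥ 0.80 is conventionally adequate.
Power ≈ 0.08 → the study is underpowered (power < 0.80).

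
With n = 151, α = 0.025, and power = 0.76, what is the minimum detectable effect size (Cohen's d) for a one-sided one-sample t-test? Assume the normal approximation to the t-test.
d ≈ 0.22

Minimum detectable effect (one-sample t-test, normal approximation):
d = (z_α + z_β) / √n
d = (1.960 + 0.706) / √151
d = 2.666 / 12.288
d ≈ 0.22

By Cohen's convention (0.2 small / 0.5 medium / 0.8 large): small effect.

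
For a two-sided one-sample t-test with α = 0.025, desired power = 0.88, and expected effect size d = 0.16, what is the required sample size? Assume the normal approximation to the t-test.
n = 456

Sample size formula (one-sample t-test, normal approximation):
n = ((z_{α/2} + z_β) / d)²

z_{α/2} = 2.241 (for α = 0.025, two-sided)
z_β = 1.175 (for power = 0.88)
d = 0.16

n = ((2.241 + 1.175) / 0.16)²
n = (21.350)²
n ≈ 455.82
Round up to the next whole number: n = 456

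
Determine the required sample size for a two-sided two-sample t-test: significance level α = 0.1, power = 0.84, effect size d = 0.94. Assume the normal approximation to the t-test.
n = 16 per group

Sample size formula (two-sample t-test, normal approximation):
n = 2 · ((z_{α/2} + z_β) / d)²

z_{α/2} = 1.645 (for α = 0.1, two-sided)
z_β = 0.994 (for power = 0.84)
d = 0.94

n = 2 · ((1.645 + 0.994) / 0.94)²
n = 2 · (2.807)²
n ≈ 15.76
Round up to the next whole number: n = 16 per group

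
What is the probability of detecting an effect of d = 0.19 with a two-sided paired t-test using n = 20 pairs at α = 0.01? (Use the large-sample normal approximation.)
Power ≈ 0.04

Power calculation (paired t-test, normal approximation):
z_β = d · √n - z_{α/2}
z_β = 0.19 · √20 - 2.576
z_β = 0.19 · 4.472 - 2.576
z_β = -1.726

Power = Φ(z_β) = Φ(-1.726) ≈ 0.042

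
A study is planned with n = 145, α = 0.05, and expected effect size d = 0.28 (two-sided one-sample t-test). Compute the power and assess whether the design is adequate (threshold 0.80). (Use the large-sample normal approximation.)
Power ≈ 0.92; the study is adequately powered (power ≥ 0.80)

Power calculation (one-sample t-test, normal approximation):
z_β = d · √n - z_{α/2}
z_β = 0.28 · √145 - 1.960
z_β = 0.28 · 12.042 - 1.960
z_β = 1.412

Power = Φ(z_β) = Φ(1.412) ≈ 0.921

Effect size d = 0.28 is small by Cohen's convention (0.2/0.5/0.8).

Threshold: power ≥ 0.80 is conventionally adequate.
Power ≈ 0.92 → the study is adequately powered (power ≥ 0.80).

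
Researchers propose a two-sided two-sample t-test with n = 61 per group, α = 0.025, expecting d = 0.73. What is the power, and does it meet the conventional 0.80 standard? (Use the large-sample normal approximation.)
Power ≈ 0.96; the study is adequately powered (power ≥ 0.80)

Power calculation (two-sample t-test, normal approximation):
z_β = d · √(n/2) - z_{α/2}
z_β = 0.73 · √(61/2) - 2.241
z_β = 0.73 · 5.523 - 2.241
z_β = 1.790

Power = Φ(z_β) = Φ(1.790) ≈ 0.963

Effect size d = 0.73 is medium by Cohen's convention (0.2/0.5/0.8).

Threshold: power ≥ 0.80 is conventionally adequate.
Power ≈ 0.96 → the study is adequately powered (power ≥ 0.80).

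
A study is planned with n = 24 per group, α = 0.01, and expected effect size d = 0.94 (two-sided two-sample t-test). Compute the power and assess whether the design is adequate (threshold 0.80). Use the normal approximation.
Power ≈ 0.75; the study is underpowered (power < 0.80)

Power calculation (two-sample t-test, normal approximation):
z_β = d · √(n/2) - z_{α/2}
z_β = 0.94 · √(24/2) - 2.576
z_β = 0.94 · 3.464 - 2.576
z_β = 0.680

Power = Φ(z_β) = Φ(0.680) ≈ 0.752

Effect size d = 0.94 is large by Cohen's convention (0.2/0.5/0.8).

Threshold: power ≥ 0.80 is conventionally adequate.
Power ≈ 0.75 → the study is underpowered (power < 0.80).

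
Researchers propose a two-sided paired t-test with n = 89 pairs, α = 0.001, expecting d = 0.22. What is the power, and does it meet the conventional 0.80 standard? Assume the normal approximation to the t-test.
Power ≈ 0.11; the study is underpowered (power < 0.80)

Power calculation (paired t-test, normal approximation):
z_β = d · √n - z_{α/2}
z_β = 0.22 · √89 - 3.291
z_β = 0.22 · 9.434 - 3.291
z_β = -1.215

Power = Φ(z_β) = Φ(-1.215) ≈ 0.112

Effect size d = 0.22 is small by Cohen's convention (0.2/0.5/0.8).

Threshold: power ≥ 0.80 is conventionally adequate.
Power ≈ 0.11 → the study is underpowered (power < 0.80).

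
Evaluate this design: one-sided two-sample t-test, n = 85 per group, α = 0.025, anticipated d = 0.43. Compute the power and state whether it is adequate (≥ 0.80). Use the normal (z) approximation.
Power ≈ 0.80; the study is adequately powered (power ≥ 0.80)

Power calculation (two-sample t-test, normal approximation):
z_β = d · √(n/2) - z_α
z_β = 0.43 · √(85/2) - 1.960
z_β = 0.43 · 6.519 - 1.960
z_β = 0.843

Power = Φ(z_β) = Φ(0.843) ≈ 0.800

Effect size d = 0.43 is small by Cohen's convention (0.2/0.5/0.8).

Threshold: power ≥ 0.80 is conventionally adequate.
Power ≈ 0.80 → the study is adequately powered (power ≥ 0.80).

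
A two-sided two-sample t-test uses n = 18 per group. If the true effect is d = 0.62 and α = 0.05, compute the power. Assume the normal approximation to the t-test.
Power ≈ 0.46

Power calculation (two-sample t-test, normal approximation):
z_β = d · √(n/2) - z_{α/2}
z_β = 0.62 · √(18/2) - 1.960
z_β = 0.62 · 3.000 - 1.960
z_β = -0.100

Power = Φ(z_β) = Φ(-0.100) ≈ 0.460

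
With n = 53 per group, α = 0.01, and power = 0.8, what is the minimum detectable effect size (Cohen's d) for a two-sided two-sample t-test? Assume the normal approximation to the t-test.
d ≈ 0.66

Minimum detectable effect (two-sample t-test, normal approximation):
d = (z_{α/2} + z_β) / √(n/2)
d = (2.576 + 0.842) / √(53/2)
d = 3.417 / 5.148
d ≈ 0.66

By Cohen's convention (0.2 small / 0.5 medium / 0.8 large): medium effect.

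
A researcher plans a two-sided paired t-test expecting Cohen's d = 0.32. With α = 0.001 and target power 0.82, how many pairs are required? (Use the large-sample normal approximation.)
n = 173 pairs

Sample size formula (paired t-test, normal approximation):
n = ((z_{α/2} + z_β) / d)²

z_{α/2} = 3.291 (for α = 0.001, two-sided)
z_β = 0.915 (for power = 0.82)
d = 0.32

n = ((3.291 + 0.915) / 0.32)²
n = (13.144)²
n ≈ 172.76
Round up to the next whole number: n = 173 pairs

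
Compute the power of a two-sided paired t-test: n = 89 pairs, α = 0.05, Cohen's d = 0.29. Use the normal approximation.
Power ≈ 0.78

Power calculation (paired t-test, normal approximation):
z_β = d · √n - z_{α/2}
z_β = 0.29 · √89 - 1.960
z_β = 0.29 · 9.434 - 1.960
z_β = 0.776

Power = Φ(z_β) = Φ(0.776) ≈ 0.781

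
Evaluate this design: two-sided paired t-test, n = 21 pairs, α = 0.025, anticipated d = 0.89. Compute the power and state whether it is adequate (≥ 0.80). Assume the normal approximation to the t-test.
Power ≈ 0.97; the study is adequately powered (power ≥ 0.80)

Power calculation (paired t-test, normal approximation):
z_β = d · √n - z_{α/2}
z_β = 0.89 · √21 - 2.241
z_β = 0.89 · 4.583 - 2.241
z_β = 1.837

Power = Φ(z_β) = Φ(1.837) ≈ 0.967

Effect size d = 0.89 is large by Cohen's convention (0.2/0.5/0.8).

Threshold: power ≥ 0.80 is conventionally adequate.
Power ≈ 0.97 → the study is adequately powered (power ≥ 0.80).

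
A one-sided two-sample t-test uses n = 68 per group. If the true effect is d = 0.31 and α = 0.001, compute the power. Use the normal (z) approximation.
Power ≈ 0.10

Power calculation (two-sample t-test, normal approximation):
z_β = d · √(n/2) - z_α
z_β = 0.31 · √(68/2) - 3.090
z_β = 0.31 · 5.831 - 3.090
z_β = -1.283

Power = Φ(z_β) = Φ(-1.283) ≈ 0.100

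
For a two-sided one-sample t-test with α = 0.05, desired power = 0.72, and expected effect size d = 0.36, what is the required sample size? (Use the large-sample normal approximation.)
n = 50

Sample size formula (one-sample t-test, normal approximation):
n = ((z_{α/2} + z_β) / d)²

z_{α/2} = 1.960 (for α = 0.05, two-sided)
z_β = 0.583 (for power = 0.72)
d = 0.36

n = ((1.960 + 0.583) / 0.36)²
n = (7.064)²
n ≈ 49.90
Round up to the next whole number: n = 50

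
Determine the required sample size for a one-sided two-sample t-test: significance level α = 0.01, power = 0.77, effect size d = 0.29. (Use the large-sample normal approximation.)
n = 224 per group

Sample size formula (two-sample t-test, normal approximation):
n = 2 · ((z_α + z_β) / d)²

z_α = 2.326 (for α = 0.01, one-sided)
z_β = 0.739 (for power = 0.77)
d = 0.29

n = 2 · ((2.326 + 0.739) / 0.29)²
n = 2 · (10.569)²
n ≈ 223.41
Round up to the next whole number: n = 224 per group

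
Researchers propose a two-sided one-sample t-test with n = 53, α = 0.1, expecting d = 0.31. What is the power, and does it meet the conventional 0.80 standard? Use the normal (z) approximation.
Power ≈ 0.73; the study is underpowered (power < 0.80)

Power calculation (one-sample t-test, normal approximation):
z_β = d · √n - z_{α/2}
z_β = 0.31 · √53 - 1.645
z_β = 0.31 · 7.280 - 1.645
z_β = 0.612

Power = Φ(z_β) = Φ(0.612) ≈ 0.730

Effect size d = 0.31 is small by Cohen's convention (0.2/0.5/0.8).

Threshold: power ≥ 0.80 is conventionally adequate.
Power ≈ 0.73 → the study is underpowered (power < 0.80).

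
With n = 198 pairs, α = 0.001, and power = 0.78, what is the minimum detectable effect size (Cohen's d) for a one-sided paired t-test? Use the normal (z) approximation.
d ≈ 0.27

Minimum detectable effect (paired t-test, normal approximation):
d = (z_α + z_β) / √n
d = (3.090 + 0.772) / √198
d = 3.862 / 14.071
d ≈ 0.27

By Cohen's convention (0.2 small / 0.5 medium / 0.8 large): small effect.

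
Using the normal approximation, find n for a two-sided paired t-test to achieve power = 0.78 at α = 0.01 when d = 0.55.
n = 38 pairs

Sample size formula (paired t-test, normal approximation):
n = ((z_{α/2} + z_β) / d)²

z_{α/2} = 2.576 (for α = 0.01, two-sided)
z_β = 0.772 (for power = 0.78)
d = 0.55

n = ((2.576 + 0.772) / 0.55)²
n = (6.087)²
n ≈ 37.05
Round up to the next whole number: n = 38 pairs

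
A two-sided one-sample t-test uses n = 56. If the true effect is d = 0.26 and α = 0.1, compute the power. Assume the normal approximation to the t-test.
Power ≈ 0.62

Power calculation (one-sample t-test, normal approximation):
z_β = d · √n - z_{α/2}
z_β = 0.26 · √56 - 1.645
z_β = 0.26 · 7.483 - 1.645
z_β = 0.301

Power = Φ(z_β) = Φ(0.301) ≈ 0.618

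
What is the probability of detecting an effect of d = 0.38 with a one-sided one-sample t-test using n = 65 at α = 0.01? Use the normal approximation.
Power ≈ 0.77

Power calculation (one-sample t-test, normal approximation):
z_β = d · √n - z_α
z_β = 0.38 · √65 - 2.326
z_β = 0.38 · 8.062 - 2.326
z_β = 0.737

Power = Φ(z_β) = Φ(0.737) ≈ 0.770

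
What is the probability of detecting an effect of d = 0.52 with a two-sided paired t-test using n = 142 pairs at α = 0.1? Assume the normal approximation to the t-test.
Power ≈ 1.00

Power calculation (paired t-test, normal approximation):
z_β = d · √n - z_{α/2}
z_β = 0.52 · √142 - 1.645
z_β = 0.52 · 11.916 - 1.645
z_β = 4.552

Power = Φ(z_β) = Φ(4.552) ≈ 1.000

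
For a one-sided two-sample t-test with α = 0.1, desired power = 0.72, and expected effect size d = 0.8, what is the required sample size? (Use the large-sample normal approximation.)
n = 11 per group

Sample size formula (two-sample t-test, normal approximation):
n = 2 · ((z_α + z_β) / d)²

z_α = 1.282 (for α = 0.1, one-sided)
z_β = 0.583 (for power = 0.72)
d = 0.8

n = 2 · ((1.282 + 0.583) / 0.8)²
n = 2 · (2.331)²
n ≈ 10.87
Round up to the next whole number: n = 11 per group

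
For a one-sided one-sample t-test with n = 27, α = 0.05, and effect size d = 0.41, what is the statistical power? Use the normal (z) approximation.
Power ≈ 0.69

Power calculation (one-sample t-test, normal approximation):
z_β = d · √n - z_α
z_β = 0.41 · √27 - 1.645
z_β = 0.41 · 5.196 - 1.645
z_β = 0.486

Power = Φ(z_β) = Φ(0.486) ≈ 0.686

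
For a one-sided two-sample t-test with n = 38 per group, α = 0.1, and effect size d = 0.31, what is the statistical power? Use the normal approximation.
Power ≈ 0.53

Power calculation (two-sample t-test, normal approximation):
z_β = d · √(n/2) - z_α
z_β = 0.31 · √(38/2) - 1.282
z_β = 0.31 · 4.359 - 1.282
z_β = 0.070

Power = Φ(z_β) = Φ(0.070) ≈ 0.528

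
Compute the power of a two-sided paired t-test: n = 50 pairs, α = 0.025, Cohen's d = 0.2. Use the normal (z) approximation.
Power ≈ 0.20

Power calculation (paired t-test, normal approximation):
z_β = d · √n - z_{α/2}
z_β = 0.2 · √50 - 2.241
z_β = 0.2 · 7.071 - 2.241
z_β = -0.827

Power = Φ(z_β) = Φ(-0.827) ≈ 0.204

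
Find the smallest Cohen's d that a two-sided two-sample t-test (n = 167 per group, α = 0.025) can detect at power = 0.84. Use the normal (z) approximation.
d ≈ 0.35

Minimum detectable effect (two-sample t-test, normal approximation):
d = (z_{α/2} + z_β) / √(n/2)
d = (2.241 + 0.994) / √(167/2)
d = 3.236 / 9.138
d ≈ 0.35

By Cohen's convention (0.2 small / 0.5 medium / 0.8 large): small effect.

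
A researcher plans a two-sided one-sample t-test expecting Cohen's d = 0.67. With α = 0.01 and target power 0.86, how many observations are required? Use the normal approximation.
n = 30

Sample size formula (one-sample t-test, normal approximation):
n = ((z_{α/2} + z_β) / d)²

z_{α/2} = 2.576 (for α = 0.01, two-sided)
z_β = 1.080 (for power = 0.86)
d = 0.67

n = ((2.576 + 1.080) / 0.67)²
n = (5.457)²
n ≈ 29.78
Round up to the next whole number: n = 30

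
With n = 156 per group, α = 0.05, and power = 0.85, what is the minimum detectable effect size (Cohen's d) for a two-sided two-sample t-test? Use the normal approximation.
d ≈ 0.34

Minimum detectable effect (two-sample t-test, normal approximation):
d = (z_{α/2} + z_β) / √(n/2)
d = (1.960 + 1.036) / √(156/2)
d = 2.996 / 8.832
d ≈ 0.34

By Cohen's convention (0.2 small / 0.5 medium / 0.8 large): small effect.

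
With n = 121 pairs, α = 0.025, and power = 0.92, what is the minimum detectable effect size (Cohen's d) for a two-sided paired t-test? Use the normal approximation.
d ≈ 0.33

Minimum detectable effect (paired t-test, normal approximation):
d = (z_{α/2} + z_β) / √n
d = (2.241 + 1.405) / √121
d = 3.646 / 11.000
d ≈ 0.33

By Cohen's convention (0.2 small / 0.5 medium / 0.8 large): small effect.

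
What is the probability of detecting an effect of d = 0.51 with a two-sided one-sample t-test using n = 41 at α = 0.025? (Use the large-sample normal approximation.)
Power ≈ 0.85

Power calculation (one-sample t-test, normal approximation):
z_β = d · √n - z_{α/2}
z_β = 0.51 · √41 - 2.241
z_β = 0.51 · 6.403 - 2.241
z_β = 1.024

Power = Φ(z_β) = Φ(1.024) ≈ 0.847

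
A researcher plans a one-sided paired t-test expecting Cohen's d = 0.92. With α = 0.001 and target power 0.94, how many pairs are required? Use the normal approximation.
n = 26 pairs

Sample size formula (paired t-test, normal approximation):
n = ((z_α + z_β) / d)²

z_α = 3.090 (for α = 0.001, one-sided)
z_β = 1.555 (for power = 0.94)
d = 0.92

n = ((3.090 + 1.555) / 0.92)²
n = (5.049)²
n ≈ 25.49
Round up to the next whole number: n = 26 pairs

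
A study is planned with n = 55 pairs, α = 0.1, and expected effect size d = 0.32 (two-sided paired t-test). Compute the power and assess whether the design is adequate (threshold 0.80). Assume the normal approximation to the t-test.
Power ≈ 0.77; the study is underpowered (power < 0.80)

Power calculation (paired t-test, normal approximation):
z_β = d · √n - z_{α/2}
z_β = 0.32 · √55 - 1.645
z_β = 0.32 · 7.416 - 1.645
z_β = 0.728

Power = Φ(z_β) = Φ(0.728) ≈ 0.767

Effect size d = 0.32 is small by Cohen's convention (0.2/0.5/0.8).

Threshold: power ≥ 0.80 is conventionally adequate.
Power ≈ 0.77 → the study is underpowered (power < 0.80).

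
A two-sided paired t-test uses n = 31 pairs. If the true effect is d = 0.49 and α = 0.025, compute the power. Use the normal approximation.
Power ≈ 0.69

Power calculation (paired t-test, normal approximation):
z_β = d · √n - z_{α/2}
z_β = 0.49 · √31 - 2.241
z_β = 0.49 · 5.568 - 2.241
z_β = 0.487

Power = Φ(z_β) = Φ(0.487) ≈ 0.687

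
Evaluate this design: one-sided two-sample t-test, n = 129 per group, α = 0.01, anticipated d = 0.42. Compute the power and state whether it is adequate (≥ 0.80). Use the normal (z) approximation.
Power ≈ 0.85; the study is adequately powered (power ≥ 0.80)

Power calculation (two-sample t-test, normal approximation):
z_β = d · √(n/2) - z_α
z_β = 0.42 · √(129/2) - 2.326
z_β = 0.42 · 8.031 - 2.326
z_β = 1.047

Power = Φ(z_β) = Φ(1.047) ≈ 0.852

Effect size d = 0.42 is small by Cohen's convention (0.2/0.5/0.8).

Threshold: power ≥ 0.80 is conventionally adequate.
Power ≈ 0.85 → the study is adequately powered (power ≥ 0.80).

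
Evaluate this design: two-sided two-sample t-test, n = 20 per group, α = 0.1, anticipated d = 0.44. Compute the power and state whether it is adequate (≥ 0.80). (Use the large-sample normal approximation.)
Power ≈ 0.40; the study is underpowered (power < 0.80)

Power calculation (two-sample t-test, normal approximation):
z_β = d · √(n/2) - z_{α/2}
z_β = 0.44 · √(20/2) - 1.645
z_β = 0.44 · 3.162 - 1.645
z_β = -0.253

Power = Φ(z_β) = Φ(-0.253) ≈ 0.400

Effect size d = 0.44 is small by Cohen's convention (0.2/0.5/0.8).

Threshold: power ≥ 0.80 is conventionally adequate.
Power ≈ 0.40 → the study is underpowered (power < 0.80).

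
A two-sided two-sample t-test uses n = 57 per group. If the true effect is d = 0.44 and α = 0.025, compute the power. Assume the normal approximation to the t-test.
Power ≈ 0.54

Power calculation (two-sample t-test, normal approximation):
z_β = d · √(n/2) - z_{α/2}
z_β = 0.44 · √(57/2) - 2.241
z_β = 0.44 · 5.339 - 2.241
z_β = 0.108

Power = Φ(z_β) = Φ(0.108) ≈ 0.543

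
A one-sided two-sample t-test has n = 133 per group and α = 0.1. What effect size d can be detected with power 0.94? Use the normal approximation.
d ≈ 0.35

Minimum detectable effect (two-sample t-test, normal approximation):
d = (z_α + z_β) / √(n/2)
d = (1.282 + 1.555) / √(133/2)
d = 2.836 / 8.155
d ≈ 0.35

By Cohen's convention (0.2 small / 0.5 medium / 0.8 large): small effect.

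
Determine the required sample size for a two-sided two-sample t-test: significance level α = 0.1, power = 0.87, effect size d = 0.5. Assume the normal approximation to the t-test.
n = 62 per group

Sample size formula (two-sample t-test, normal approximation):
n = 2 · ((z_{α/2} + z_β) / d)²

z_{α/2} = 1.645 (for α = 0.1, two-sided)
z_β = 1.126 (for power = 0.87)
d = 0.5

n = 2 · ((1.645 + 1.126) / 0.5)²
n = 2 · (5.542)²
n ≈ 61.43
Round up to the next whole number: n = 62 per group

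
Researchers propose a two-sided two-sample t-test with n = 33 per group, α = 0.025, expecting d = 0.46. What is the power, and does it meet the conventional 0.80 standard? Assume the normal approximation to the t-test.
Power ≈ 0.35; the study is underpowered (power < 0.80)

Power calculation (two-sample t-test, normal approximation):
z_β = d · √(n/2) - z_{α/2}
z_β = 0.46 · √(33/2) - 2.241
z_β = 0.46 · 4.062 - 2.241
z_β = -0.373

Power = Φ(z_β) = Φ(-0.373) ≈ 0.355

Effect size d = 0.46 is small by Cohen's convention (0.2/0.5/0.8).

Threshold: power ≥ 0.80 is conventionally adequate.
Power ≈ 0.35 → the study is underpowered (power < 0.80).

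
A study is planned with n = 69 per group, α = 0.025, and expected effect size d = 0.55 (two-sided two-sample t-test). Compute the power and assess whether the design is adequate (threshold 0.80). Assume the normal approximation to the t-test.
Power ≈ 0.84; the study is adequately powered (power ≥ 0.80)

Power calculation (two-sample t-test, normal approximation):
z_β = d · √(n/2) - z_{α/2}
z_β = 0.55 · √(69/2) - 2.241
z_β = 0.55 · 5.874 - 2.241
z_β = 0.989

Power = Φ(z_β) = Φ(0.989) ≈ 0.839

Effect size d = 0.55 is medium by Cohen's convention (0.2/0.5/0.8).

Threshold: power ≥ 0.80 is conventionally adequate.
Power ≈ 0.84 → the study is adequately powered (power ≥ 0.80).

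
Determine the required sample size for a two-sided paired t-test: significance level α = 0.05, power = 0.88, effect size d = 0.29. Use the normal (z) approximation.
n = 117 pairs

Sample size formula (paired t-test, normal approximation):
n = ((z_{α/2} + z_β) / d)²

z_{α/2} = 1.960 (for α = 0.05, two-sided)
z_β = 1.175 (for power = 0.88)
d = 0.29

n = ((1.960 + 1.175) / 0.29)²
n = (10.810)²
n ≈ 116.86
Round up to the next whole number: n = 117 pairs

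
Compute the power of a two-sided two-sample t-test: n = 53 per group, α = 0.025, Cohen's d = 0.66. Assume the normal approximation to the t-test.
Power ≈ 0.88

Power calculation (two-sample t-test, normal approximation):
z_β = d · √(n/2) - z_{α/2}
z_β = 0.66 · √(53/2) - 2.241
z_β = 0.66 · 5.148 - 2.241
z_β = 1.156

Power = Φ(z_β) = Φ(1.156) ≈ 0.876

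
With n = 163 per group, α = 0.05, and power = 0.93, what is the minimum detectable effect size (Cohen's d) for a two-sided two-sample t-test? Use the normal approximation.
d ≈ 0.38

Minimum detectable effect (two-sample t-test, normal approximation):
d = (z_{α/2} + z_β) / √(n/2)
d = (1.960 + 1.476) / √(163/2)
d = 3.436 / 9.028
d ≈ 0.38

By Cohen's convention (0.2 small / 0.5 medium / 0.8 large): small effect.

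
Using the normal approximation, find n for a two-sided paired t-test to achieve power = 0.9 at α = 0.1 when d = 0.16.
n = 335 pairs

Sample size formula (paired t-test, normal approximation):
n = ((z_{α/2} + z_β) / d)²

z_{α/2} = 1.645 (for α = 0.1, two-sided)
z_β = 1.282 (for power = 0.9)
d = 0.16

n = ((1.645 + 1.282) / 0.16)²
n = (18.294)²
n ≈ 334.67
Round up to the next whole number: n = 335 pairs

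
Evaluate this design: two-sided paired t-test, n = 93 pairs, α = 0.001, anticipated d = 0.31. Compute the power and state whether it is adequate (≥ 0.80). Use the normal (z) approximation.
Power ≈ 0.38; the study is underpowered (power < 0.80)

Power calculation (paired t-test, normal approximation):
z_β = d · √n - z_{α/2}
z_β = 0.31 · √93 - 3.291
z_β = 0.31 · 9.644 - 3.291
z_β = -0.301

Power = Φ(z_β) = Φ(-0.301) ≈ 0.382

Effect size d = 0.31 is small by Cohen's convention (0.2/0.5/0.8).

Threshold: power ≥ 0.80 is conventionally adequate.
Power ≈ 0.38 → the study is underpowered (power < 0.80).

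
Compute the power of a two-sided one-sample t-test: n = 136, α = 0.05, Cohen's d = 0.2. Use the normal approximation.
Power ≈ 0.65

Power calculation (one-sample t-test, normal approximation):
z_β = d · √n - z_{α/2}
z_β = 0.2 · √136 - 1.960
z_β = 0.2 · 11.662 - 1.960
z_β = 0.372

Power = Φ(z_β) = Φ(0.372) ≈ 0.645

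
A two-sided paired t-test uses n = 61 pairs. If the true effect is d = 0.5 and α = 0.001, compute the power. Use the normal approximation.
Power ≈ 0.73

Power calculation (paired t-test, normal approximation):
z_β = d · √n - z_{α/2}
z_β = 0.5 · √61 - 3.291
z_β = 0.5 · 7.810 - 3.291
z_β = 0.615

Power = Φ(z_β) = Φ(0.615) ≈ 0.731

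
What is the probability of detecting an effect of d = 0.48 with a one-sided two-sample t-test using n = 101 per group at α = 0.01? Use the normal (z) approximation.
Power ≈ 0.86

Power calculation (two-sample t-test, normal approximation):
z_β = d · √(n/2) - z_α
z_β = 0.48 · √(101/2) - 2.326
z_β = 0.48 · 7.106 - 2.326
z_β = 1.085

Power = Φ(z_β) = Φ(1.085) ≈ 0.861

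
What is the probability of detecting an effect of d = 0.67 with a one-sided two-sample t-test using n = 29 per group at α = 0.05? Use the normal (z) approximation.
Power ≈ 0.82

Power calculation (two-sample t-test, normal approximation):
z_β = d · √(n/2) - z_α
z_β = 0.67 · √(29/2) - 1.645
z_β = 0.67 · 3.808 - 1.645
z_β = 0.906

Power = Φ(z_β) = Φ(0.906) ≈ 0.818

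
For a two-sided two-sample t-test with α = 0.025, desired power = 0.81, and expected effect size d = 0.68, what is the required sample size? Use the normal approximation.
n = 43 per group

Sample size formula (two-sample t-test, normal approximation):
n = 2 · ((z_{α/2} + z_β) / d)²

z_{α/2} = 2.241 (for α = 0.025, two-sided)
z_β = 0.878 (for power = 0.81)
d = 0.68

n = 2 · ((2.241 + 0.878) / 0.68)²
n = 2 · (4.587)²
n ≈ 42.08
Round up to the next whole number: n = 43 per group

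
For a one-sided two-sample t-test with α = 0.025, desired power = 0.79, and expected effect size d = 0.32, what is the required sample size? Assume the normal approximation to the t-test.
n = 150 per group

Sample size formula (two-sample t-test, normal approximation):
n = 2 · ((z_α + z_β) / d)²

z_α = 1.960 (for α = 0.025, one-sided)
z_β = 0.806 (for power = 0.79)
d = 0.32

n = 2 · ((1.960 + 0.806) / 0.32)²
n = 2 · (8.644)²
n ≈ 149.44
Round up to the next whole number: n = 150 per group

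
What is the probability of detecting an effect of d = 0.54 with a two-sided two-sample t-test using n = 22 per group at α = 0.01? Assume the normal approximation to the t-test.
Power ≈ 0.22

Power calculation (two-sample t-test, normal approximation):
z_β = d · √(n/2) - z_{α/2}
z_β = 0.54 · √(22/2) - 2.576
z_β = 0.54 · 3.317 - 2.576
z_β = -0.785

Power = Φ(z_β) = Φ(-0.785) ≈ 0.216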